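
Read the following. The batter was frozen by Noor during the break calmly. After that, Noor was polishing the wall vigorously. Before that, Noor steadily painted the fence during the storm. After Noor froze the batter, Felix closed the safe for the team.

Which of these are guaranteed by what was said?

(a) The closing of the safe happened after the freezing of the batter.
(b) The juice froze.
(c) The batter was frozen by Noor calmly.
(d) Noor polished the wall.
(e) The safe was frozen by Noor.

(a) Entailed — the narrative places the freezing before the closing.
(b) Not entailed — the batter is what froze, not the juice.
(c) Entailed — the original entails any weakening of itself; this just drops 'during the break'.
(d) Entailed — 'polish' is an activity; 'was polishing' entails that some polishing happened, so 'polished' holds.
(e) Not entailed — Noor froze the batter, not the safe; the safe belongs to the closing event.

(a), (c), (d)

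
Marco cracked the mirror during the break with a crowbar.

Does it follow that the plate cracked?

Nothing is said about any plate; only the mirror is affected.

no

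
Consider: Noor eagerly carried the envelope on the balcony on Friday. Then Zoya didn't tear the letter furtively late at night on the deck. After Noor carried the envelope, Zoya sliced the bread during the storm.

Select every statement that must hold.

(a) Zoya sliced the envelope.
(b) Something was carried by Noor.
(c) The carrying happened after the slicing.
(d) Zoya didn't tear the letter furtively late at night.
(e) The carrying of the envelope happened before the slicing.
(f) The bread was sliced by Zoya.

(b), (e), (f)

(a) Not entailed — Zoya sliced the bread, not the envelope; the envelope belongs to the carrying event.
(b) Entailed — dropping 'on Friday', 'on the balcony', 'eagerly' and generalizing the patient leaves a sub-description the original still satisfies.
(c) Not entailed — the narrative places the carrying before the slicing, not after.
(d) Not entailed — dropping 'on the deck' under negation is not valid — the original leaves open that Zoya tore the letter some other way.
(e) Entailed — the narrative places the carrying before the slicing.
(f) Entailed — this follows by dropping conjuncts from the slicing event's description.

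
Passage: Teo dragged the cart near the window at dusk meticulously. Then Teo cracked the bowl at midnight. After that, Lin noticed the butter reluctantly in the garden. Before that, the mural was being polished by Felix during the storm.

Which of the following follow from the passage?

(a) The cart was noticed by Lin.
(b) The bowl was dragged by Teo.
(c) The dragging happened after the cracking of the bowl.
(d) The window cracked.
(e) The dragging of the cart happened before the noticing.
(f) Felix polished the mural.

(e), (f)

(a) Not entailed — Lin noticed the butter, not the cart; the cart belongs to the dragging event.
(b) Not entailed — Teo dragged the cart, not the bowl; the bowl belongs to the cracking event.
(c) Not entailed — the narrative places the dragging before the cracking, not after.
(d) Not entailed — the bowl is what cracked, not the window.
(e) Entailed — the narrative places the dragging before the noticing.
(f) Entailed — 'polish' is an activity; 'was polishing' entails that some polishing happened, so 'polished' holds.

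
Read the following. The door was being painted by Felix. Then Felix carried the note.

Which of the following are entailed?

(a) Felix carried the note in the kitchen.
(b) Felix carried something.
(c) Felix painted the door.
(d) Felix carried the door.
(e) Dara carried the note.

(a) Not entailed — 'in the kitchen' adds information not in the original event.
(b) Entailed — the original entails any weakening of itself; this just generalizes the patient.
(c) Not entailed — 'was painting' is progressive on an accomplishment; it does not entail the completed 'painted'.
(d) Not entailed — Felix carried the note, not the door; the door belongs to the painting event.
(e) Not entailed — the passage has Felix carrying the note, not Dara.

(b)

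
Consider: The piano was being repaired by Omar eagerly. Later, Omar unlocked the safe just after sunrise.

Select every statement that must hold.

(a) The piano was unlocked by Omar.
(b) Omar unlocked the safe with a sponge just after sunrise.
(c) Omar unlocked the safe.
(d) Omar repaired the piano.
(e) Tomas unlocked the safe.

(c)

(a) Not entailed — Omar unlocked the safe, not the piano; the piano belongs to the repairing event.
(b) Not entailed — 'with a sponge' adds information not in the original event.
(c) Entailed — the original entails any weakening of itself; this just drops 'just after sunrise'.
(d) Not entailed — 'was repairing' is progressive on an accomplishment; it does not entail the completed 'repaired'.
(e) Not entailed — the passage has Omar unlocking the safe, not Tomas.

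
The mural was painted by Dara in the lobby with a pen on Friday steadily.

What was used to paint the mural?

'with a pen' marks the instrument of the painting event.

a pen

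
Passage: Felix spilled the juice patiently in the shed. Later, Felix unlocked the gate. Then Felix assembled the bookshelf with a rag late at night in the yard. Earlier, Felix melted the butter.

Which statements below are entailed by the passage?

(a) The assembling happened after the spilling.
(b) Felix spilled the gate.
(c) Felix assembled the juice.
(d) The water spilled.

(a)

(a) Entailed — the narrative places the spilling before the assembling.
(b) Not entailed — Felix spilled the juice, not the gate; the gate belongs to the unlocking event.
(c) Not entailed — Felix assembled the bookshelf, not the juice; the juice belongs to the spilling event.
(d) Not entailed — the juice is what spilled, not the water.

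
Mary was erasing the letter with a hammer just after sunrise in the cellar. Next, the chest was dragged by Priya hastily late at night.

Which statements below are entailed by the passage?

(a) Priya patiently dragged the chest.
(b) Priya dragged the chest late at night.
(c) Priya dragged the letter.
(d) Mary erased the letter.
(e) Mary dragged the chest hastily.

(b)

(a) Not entailed — 'patiently' adds a manner not in (and inconsistent with) the original.
(b) Entailed — this follows by dropping conjuncts from the dragging event's description.
(c) Not entailed — Priya dragged the chest, not the letter; the letter belongs to the erasing event.
(d) Not entailed — 'was erasing' is progressive on an accomplishment; it does not entail the completed 'erased'.
(e) Not entailed — the passage has Priya dragging the chest, not Mary.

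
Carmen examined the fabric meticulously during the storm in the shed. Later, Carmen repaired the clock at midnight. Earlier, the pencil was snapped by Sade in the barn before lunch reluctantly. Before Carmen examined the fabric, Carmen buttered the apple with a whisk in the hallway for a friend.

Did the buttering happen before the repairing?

yes

The narrative orders the buttering before the repairing.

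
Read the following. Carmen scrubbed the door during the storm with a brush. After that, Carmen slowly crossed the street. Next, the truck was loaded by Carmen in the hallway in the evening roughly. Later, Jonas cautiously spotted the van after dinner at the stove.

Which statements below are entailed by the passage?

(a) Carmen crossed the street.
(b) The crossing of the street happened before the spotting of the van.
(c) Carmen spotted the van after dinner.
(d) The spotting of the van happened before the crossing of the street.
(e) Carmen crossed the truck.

(a), (b)

(a) Entailed — the original entails any weakening of itself; this just drops 'slowly'.
(b) Entailed — the narrative places the crossing before the spotting.
(c) Not entailed — the passage has Jonas spotting the van, not Carmen.
(d) Not entailed — the narrative places the crossing before the spotting, not after.
(e) Not entailed — Carmen crossed the street, not the truck; the truck belongs to the loading event.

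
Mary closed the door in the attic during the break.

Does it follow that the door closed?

yes

'Mary closed the door' is the causative; it entails the inchoative 'the door closed'.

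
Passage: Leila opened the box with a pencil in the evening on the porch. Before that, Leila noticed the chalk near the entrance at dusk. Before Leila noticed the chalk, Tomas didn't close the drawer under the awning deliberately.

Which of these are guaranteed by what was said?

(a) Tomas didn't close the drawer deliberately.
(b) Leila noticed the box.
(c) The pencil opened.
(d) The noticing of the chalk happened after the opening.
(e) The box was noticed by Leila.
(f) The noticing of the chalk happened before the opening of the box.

(a) Not entailed — dropping 'under the awning' under negation is not valid — the original leaves open that Tomas closed the drawer some other way.
(b) Not entailed — Leila noticed the chalk, not the box; the box belongs to the opening event.
(c) Not entailed — the box is what opened, not the pencil.
(d) Not entailed — the narrative places the noticing before the opening, not after.
(e) Not entailed — Leila noticed the chalk, not the box; the box belongs to the opening event.
(f) Entailed — the narrative places the noticing before the opening.

(f)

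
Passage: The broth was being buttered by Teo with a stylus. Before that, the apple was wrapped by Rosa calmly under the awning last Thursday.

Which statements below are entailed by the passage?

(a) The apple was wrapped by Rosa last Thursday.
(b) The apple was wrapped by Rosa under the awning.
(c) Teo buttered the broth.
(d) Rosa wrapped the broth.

(a) Entailed — this follows by dropping conjuncts from the wrapping event's description.
(b) Entailed — the original entails any weakening of itself; this just drops 'last Thursday', 'calmly'.
(c) Not entailed — 'was buttering' is progressive on an accomplishment; it does not entail the completed 'buttered'.
(d) Not entailed — Rosa wrapped the apple, not the broth; the broth belongs to the buttering event.

(a), (b)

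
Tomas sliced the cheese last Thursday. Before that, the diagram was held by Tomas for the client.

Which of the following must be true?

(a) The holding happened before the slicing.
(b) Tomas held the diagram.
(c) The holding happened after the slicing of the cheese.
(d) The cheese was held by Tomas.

(a) Entailed — the narrative places the holding before the slicing.
(b) Entailed — this follows by dropping conjuncts from the holding event's description.
(c) Not entailed — the narrative places the holding before the slicing, not after.
(d) Not entailed — Tomas held the diagram, not the cheese; the cheese belongs to the slicing event.

(a), (b)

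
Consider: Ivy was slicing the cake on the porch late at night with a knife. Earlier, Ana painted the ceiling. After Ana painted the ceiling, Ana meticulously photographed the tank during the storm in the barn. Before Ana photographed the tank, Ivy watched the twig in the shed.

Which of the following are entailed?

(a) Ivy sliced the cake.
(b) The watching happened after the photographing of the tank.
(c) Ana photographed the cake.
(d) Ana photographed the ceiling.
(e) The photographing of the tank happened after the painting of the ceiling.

(a) Not entailed — 'was slicing' is progressive on an accomplishment; it does not entail the completed 'sliced'.
(b) Not entailed — the narrative places the watching before the photographing, not after.
(c) Not entailed — Ana photographed the tank, not the cake; the cake belongs to the slicing event.
(d) Not entailed — Ana photographed the tank, not the ceiling; the ceiling belongs to the painting event.
(e) Entailed — the narrative places the painting before the photographing.

(e)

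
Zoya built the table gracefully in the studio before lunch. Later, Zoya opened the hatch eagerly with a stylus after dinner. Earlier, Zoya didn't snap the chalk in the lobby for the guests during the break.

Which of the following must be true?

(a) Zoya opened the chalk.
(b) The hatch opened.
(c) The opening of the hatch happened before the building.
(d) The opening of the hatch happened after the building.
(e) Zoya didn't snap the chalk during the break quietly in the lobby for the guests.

(a) Not entailed — Zoya opened the hatch, not the chalk; the chalk belongs to the snapping event.
(b) Entailed — 'Zoya opened the hatch' is causative; it entails the inchoative 'the hatch opened'.
(c) Not entailed — the narrative places the building before the opening, not after.
(d) Entailed — the narrative places the building before the opening.
(e) Entailed — under negation, adding a further restriction is entailed: if no such snapping event occurred, none occurred quietly either.

(b), (d), (e)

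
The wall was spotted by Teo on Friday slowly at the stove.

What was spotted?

'the wall' marks the patient of the spotting event.

the wall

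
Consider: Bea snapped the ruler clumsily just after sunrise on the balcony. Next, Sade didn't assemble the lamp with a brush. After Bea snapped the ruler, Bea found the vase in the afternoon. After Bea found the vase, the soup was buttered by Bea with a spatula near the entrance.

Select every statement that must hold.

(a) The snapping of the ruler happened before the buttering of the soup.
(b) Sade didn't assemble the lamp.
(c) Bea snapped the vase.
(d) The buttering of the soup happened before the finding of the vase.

(a)

(a) Entailed — the narrative places the snapping before the buttering.
(b) Not entailed — dropping 'with a brush' under negation is not valid — the original leaves open that Sade assembled the lamp some other way.
(c) Not entailed — Bea snapped the ruler, not the vase; the vase belongs to the finding event.
(d) Not entailed — the narrative places the finding before the buttering, not after.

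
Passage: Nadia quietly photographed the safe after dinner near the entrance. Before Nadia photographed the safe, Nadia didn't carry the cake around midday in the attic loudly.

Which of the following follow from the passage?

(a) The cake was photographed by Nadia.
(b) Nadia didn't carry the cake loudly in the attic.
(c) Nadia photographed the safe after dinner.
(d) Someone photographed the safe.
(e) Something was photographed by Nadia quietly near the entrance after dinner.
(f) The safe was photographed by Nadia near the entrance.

(a) Not entailed — Nadia photographed the safe, not the cake; the cake belongs to the carrying event.
(b) Not entailed — dropping 'around midday' under negation is not valid — the original leaves open that Nadia carried the cake some other way.
(c) Entailed — every conjunct here is already in the original photographing event.
(d) Entailed — this follows by dropping conjuncts from the photographing event's description.
(e) Entailed — this follows by dropping conjuncts from the photographing event's description.
(f) Entailed — this follows by dropping conjuncts from the photographing event's description.

(c), (d), (e), (f)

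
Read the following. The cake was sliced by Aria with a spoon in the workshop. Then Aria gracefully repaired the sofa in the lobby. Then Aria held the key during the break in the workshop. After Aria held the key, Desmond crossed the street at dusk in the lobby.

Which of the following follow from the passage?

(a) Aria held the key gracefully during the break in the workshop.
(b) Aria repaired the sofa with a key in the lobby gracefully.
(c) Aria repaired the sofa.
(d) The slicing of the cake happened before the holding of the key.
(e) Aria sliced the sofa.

(a) Not entailed — 'gracefully' adds information not in the original event.
(b) Not entailed — 'with a key' adds information not in the original event.
(c) Entailed — this follows by dropping conjuncts from the repairing event's description.
(d) Entailed — the narrative places the slicing before the holding.
(e) Not entailed — Aria sliced the cake, not the sofa; the sofa belongs to the repairing event.

(c), (d)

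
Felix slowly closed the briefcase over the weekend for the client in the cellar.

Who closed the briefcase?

'Felix' marks the agent of the closing event.

Felix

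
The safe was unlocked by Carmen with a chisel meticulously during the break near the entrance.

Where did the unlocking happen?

near the entrance

'near the entrance' marks the location of the unlocking event.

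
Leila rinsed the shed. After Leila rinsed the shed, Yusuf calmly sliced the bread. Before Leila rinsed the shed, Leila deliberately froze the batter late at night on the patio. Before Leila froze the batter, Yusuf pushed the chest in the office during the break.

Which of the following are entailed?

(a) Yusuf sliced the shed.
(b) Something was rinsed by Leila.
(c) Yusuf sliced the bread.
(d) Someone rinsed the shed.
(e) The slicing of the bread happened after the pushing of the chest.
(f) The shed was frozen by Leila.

(b), (c), (d), (e)

(a) Not entailed — Yusuf sliced the bread, not the shed; the shed belongs to the rinsing event.
(b) Entailed — the original entails any weakening of itself; this just generalizes the patient.
(c) Entailed — this follows by dropping conjuncts from the slicing event's description.
(d) Entailed — every conjunct here is already in the original rinsing event.
(e) Entailed — the narrative places the pushing before the slicing.
(f) Not entailed — Leila froze the batter, not the shed; the shed belongs to the rinsing event.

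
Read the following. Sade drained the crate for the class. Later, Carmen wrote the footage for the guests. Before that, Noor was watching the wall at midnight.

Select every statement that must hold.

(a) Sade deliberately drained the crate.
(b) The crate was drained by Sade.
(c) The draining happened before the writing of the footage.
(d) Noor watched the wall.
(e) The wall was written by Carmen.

(a) Not entailed — 'deliberately' adds information not in the original event.
(b) Entailed — the original entails any weakening of itself; this just drops 'for the class'.
(c) Entailed — the narrative places the draining before the writing.
(d) Entailed — 'watch' is an activity; 'was watching' entails that some watching happened, so 'watched' holds.
(e) Not entailed — Carmen wrote the footage, not the wall; the wall belongs to the watching event.

(b), (c), (d)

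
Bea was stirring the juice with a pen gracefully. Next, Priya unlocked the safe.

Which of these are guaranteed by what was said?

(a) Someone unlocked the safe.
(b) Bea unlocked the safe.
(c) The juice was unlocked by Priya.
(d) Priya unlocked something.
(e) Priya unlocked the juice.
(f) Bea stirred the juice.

(a), (d), (f)

(a) Entailed — this follows by dropping conjuncts from the unlocking event's description.
(b) Not entailed — the passage has Priya unlocking the safe, not Bea.
(c) Not entailed — Priya unlocked the safe, not the juice; the juice belongs to the stirring event.
(d) Entailed — every conjunct here is already in the original unlocking event.
(e) Not entailed — Priya unlocked the safe, not the juice; the juice belongs to the stirring event.
(f) Entailed — 'stir' is an activity; 'was stirring' entails that some stirring happened, so 'stirred' holds.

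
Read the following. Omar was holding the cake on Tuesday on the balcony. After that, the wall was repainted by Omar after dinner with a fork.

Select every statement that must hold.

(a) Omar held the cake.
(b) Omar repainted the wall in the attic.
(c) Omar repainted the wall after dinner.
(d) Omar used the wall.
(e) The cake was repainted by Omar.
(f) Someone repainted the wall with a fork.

(a) Entailed — 'hold' is an activity; 'was holding' entails that some holding happened, so 'held' holds.
(b) Not entailed — 'in the attic' adds information not in the original event.
(c) Entailed — dropping 'with a fork' leaves a sub-description the original still satisfies.
(d) Not entailed — the wall is the patient, not an instrument — Omar used a fork.
(e) Not entailed — Omar repainted the wall, not the cake; the cake belongs to the holding event.
(f) Entailed — this follows by dropping conjuncts from the repainting event's description.

(a), (c), (f)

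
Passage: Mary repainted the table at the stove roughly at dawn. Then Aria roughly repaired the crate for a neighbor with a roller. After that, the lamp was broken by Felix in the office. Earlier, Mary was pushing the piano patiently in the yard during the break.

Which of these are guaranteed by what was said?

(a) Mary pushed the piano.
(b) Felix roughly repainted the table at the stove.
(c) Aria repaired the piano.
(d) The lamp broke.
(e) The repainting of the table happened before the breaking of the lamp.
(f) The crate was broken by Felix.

(a), (d), (e)

(a) Entailed — 'push' is an activity; 'was pushing' entails that some pushing happened, so 'pushed' holds.
(b) Not entailed — the passage has Mary repainting the table, not Felix.
(c) Not entailed — Aria repaired the crate, not the piano; the piano belongs to the pushing event.
(d) Entailed — 'Felix broke the lamp' is causative; it entails the inchoative 'the lamp broke'.
(e) Entailed — the narrative places the repainting before the breaking.
(f) Not entailed — Felix broke the lamp, not the crate; the crate belongs to the repairing event.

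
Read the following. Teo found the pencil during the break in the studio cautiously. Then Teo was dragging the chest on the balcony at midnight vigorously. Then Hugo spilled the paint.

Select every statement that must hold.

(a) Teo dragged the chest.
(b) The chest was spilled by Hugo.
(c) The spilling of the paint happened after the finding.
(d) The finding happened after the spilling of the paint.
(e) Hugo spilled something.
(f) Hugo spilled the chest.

(a) Entailed — 'drag' is an activity; 'was dragging' entails that some dragging happened, so 'dragged' holds.
(b) Not entailed — Hugo spilled the paint, not the chest; the chest belongs to the dragging event.
(c) Entailed — the narrative places the finding before the spilling.
(d) Not entailed — the narrative places the finding before the spilling, not after.
(e) Entailed — the original entails any weakening of itself; this just generalizes the patient.
(f) Not entailed — Hugo spilled the paint, not the chest; the chest belongs to the dragging event.

(a), (c), (e)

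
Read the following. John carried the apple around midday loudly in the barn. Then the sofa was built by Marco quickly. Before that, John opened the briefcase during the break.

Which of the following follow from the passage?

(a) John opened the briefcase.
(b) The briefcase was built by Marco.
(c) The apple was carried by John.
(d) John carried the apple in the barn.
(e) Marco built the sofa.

(a), (c), (d), (e)

(a) Entailed — this follows by dropping conjuncts from the opening event's description.
(b) Not entailed — Marco built the sofa, not the briefcase; the briefcase belongs to the opening event.
(c) Entailed — this follows by dropping conjuncts from the carrying event's description.
(d) Entailed — dropping 'around midday', 'loudly' leaves a sub-description the original still satisfies.
(e) Entailed — every conjunct here is already in the original building event.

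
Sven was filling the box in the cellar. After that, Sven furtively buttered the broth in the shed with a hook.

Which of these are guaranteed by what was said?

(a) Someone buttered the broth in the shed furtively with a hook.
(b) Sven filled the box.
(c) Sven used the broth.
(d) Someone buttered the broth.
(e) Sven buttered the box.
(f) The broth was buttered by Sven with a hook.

(a) Entailed — this follows by dropping conjuncts from the buttering event's description.
(b) Not entailed — 'was filling' is progressive on an accomplishment; it does not entail the completed 'filled'.
(c) Not entailed — the broth is the patient, not an instrument — Sven used a hook.
(d) Entailed — dropping 'in the shed', 'with a hook', 'furtively' and generalizing the agent leaves a sub-description the original still satisfies.
(e) Not entailed — Sven buttered the broth, not the box; the box belongs to the filling event.
(f) Entailed — this follows by dropping conjuncts from the buttering event's description.

(a), (d), (f)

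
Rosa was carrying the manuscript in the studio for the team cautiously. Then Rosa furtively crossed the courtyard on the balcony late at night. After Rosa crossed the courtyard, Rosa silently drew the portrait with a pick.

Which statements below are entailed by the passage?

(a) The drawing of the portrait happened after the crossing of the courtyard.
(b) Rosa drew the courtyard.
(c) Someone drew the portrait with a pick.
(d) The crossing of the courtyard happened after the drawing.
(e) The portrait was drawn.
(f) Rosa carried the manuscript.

(a) Entailed — the narrative places the crossing before the drawing.
(b) Not entailed — Rosa drew the portrait, not the courtyard; the courtyard belongs to the crossing event.
(c) Entailed — every conjunct here is already in the original drawing event.
(d) Not entailed — the narrative places the crossing before the drawing, not after.
(e) Entailed — the original entails any weakening of itself; this just drops 'silently', 'with a pick' and generalizes the agent.
(f) Entailed — 'carry' is an activity; 'was carrying' entails that some carrying happened, so 'carried' holds.

(a), (c), (e), (f)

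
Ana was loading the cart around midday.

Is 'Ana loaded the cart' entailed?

no

'was loading' is progressive; for an accomplishment like 'load the cart', it doesn't entail completion.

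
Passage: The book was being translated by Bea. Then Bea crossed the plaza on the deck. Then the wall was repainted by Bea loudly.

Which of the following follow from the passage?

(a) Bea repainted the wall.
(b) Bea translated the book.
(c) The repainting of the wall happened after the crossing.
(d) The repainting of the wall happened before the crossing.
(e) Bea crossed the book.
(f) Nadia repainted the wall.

(a) Entailed — this follows by dropping conjuncts from the repainting event's description.
(b) Not entailed — 'was translating' is progressive on an accomplishment; it does not entail the completed 'translated'.
(c) Entailed — the narrative places the crossing before the repainting.
(d) Not entailed — the narrative places the crossing before the repainting, not after.
(e) Not entailed — Bea crossed the plaza, not the book; the book belongs to the translating event.
(f) Not entailed — the passage has Bea repainting the wall, not Nadia.

(a), (c)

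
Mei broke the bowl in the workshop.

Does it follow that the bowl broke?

yes

'Mei broke the bowl' is the causative; it entails the inchoative 'the bowl broke'.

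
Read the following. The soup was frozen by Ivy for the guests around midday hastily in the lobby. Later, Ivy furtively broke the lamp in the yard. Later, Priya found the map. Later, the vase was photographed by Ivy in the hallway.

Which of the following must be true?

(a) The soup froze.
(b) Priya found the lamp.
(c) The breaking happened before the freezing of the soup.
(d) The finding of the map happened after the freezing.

(a), (d)

(a) Entailed — 'Ivy froze the soup' is causative; it entails the inchoative 'the soup froze'.
(b) Not entailed — Priya found the map, not the lamp; the lamp belongs to the breaking event.
(c) Not entailed — the narrative places the freezing before the breaking, not after.
(d) Entailed — the narrative places the freezing before the finding.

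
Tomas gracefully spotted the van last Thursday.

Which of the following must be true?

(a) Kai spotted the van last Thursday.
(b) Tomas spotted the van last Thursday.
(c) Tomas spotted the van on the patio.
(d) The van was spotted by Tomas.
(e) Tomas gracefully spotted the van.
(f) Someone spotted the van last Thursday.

(a) Not entailed — the passage has Tomas spotting the van, not Kai.
(b) Entailed — this follows by dropping conjuncts from the spotting event's description.
(c) Not entailed — 'on the patio' adds information not in the original event.
(d) Entailed — dropping 'gracefully', 'last Thursday' leaves a sub-description the original still satisfies.
(e) Entailed — the original entails any weakening of itself; this just drops 'last Thursday'.
(f) Entailed — this follows by dropping conjuncts from the spotting event's description.

(b), (d), (e), (f)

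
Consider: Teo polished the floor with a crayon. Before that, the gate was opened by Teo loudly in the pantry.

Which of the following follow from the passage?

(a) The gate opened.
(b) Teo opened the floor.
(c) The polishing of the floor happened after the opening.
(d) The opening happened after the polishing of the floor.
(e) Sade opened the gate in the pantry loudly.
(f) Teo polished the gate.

(a) Entailed — 'Teo opened the gate' is causative; it entails the inchoative 'the gate opened'.
(b) Not entailed — Teo opened the gate, not the floor; the floor belongs to the polishing event.
(c) Entailed — the narrative places the opening before the polishing.
(d) Not entailed — the narrative places the opening before the polishing, not after.
(e) Not entailed — the passage has Teo opening the gate, not Sade.
(f) Not entailed — Teo polished the floor, not the gate; the gate belongs to the opening event.

(a), (c)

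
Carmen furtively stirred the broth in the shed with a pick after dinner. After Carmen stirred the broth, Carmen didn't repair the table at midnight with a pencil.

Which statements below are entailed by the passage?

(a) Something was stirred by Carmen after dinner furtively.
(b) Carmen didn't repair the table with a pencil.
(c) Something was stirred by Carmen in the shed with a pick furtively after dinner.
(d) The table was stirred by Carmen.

(a) Entailed — the original entails any weakening of itself; this just drops 'with a pick', 'in the shed' and generalizes the patient.
(b) Not entailed — dropping 'at midnight' under negation is not valid — the original leaves open that Carmen repaired the table some other way.
(c) Entailed — the original entails any weakening of itself; this just generalizes the patient.
(d) Not entailed — Carmen stirred the broth, not the table; the table belongs to the repairing event.

(a), (c)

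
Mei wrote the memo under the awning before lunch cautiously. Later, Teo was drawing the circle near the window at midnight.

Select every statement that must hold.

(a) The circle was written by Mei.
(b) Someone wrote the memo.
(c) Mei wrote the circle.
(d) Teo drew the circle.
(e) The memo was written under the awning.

(b), (e)

(a) Not entailed — Mei wrote the memo, not the circle; the circle belongs to the drawing event.
(b) Entailed — this follows by dropping conjuncts from the writing event's description.
(c) Not entailed — Mei wrote the memo, not the circle; the circle belongs to the drawing event.
(d) Not entailed — 'was drawing' is progressive on an accomplishment; it does not entail the completed 'drew'.
(e) Entailed — every conjunct here is already in the original writing event.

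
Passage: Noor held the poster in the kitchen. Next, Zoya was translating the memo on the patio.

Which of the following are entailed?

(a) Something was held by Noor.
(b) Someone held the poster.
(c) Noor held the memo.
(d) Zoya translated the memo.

(a) Entailed — dropping 'in the kitchen' and generalizing the patient leaves a sub-description the original still satisfies.
(b) Entailed — dropping 'in the kitchen' and generalizing the agent leaves a sub-description the original still satisfies.
(c) Not entailed — Noor held the poster, not the memo; the memo belongs to the translating event.
(d) Not entailed — 'was translating' is progressive on an accomplishment; it does not entail the completed 'translated'.

(a), (b)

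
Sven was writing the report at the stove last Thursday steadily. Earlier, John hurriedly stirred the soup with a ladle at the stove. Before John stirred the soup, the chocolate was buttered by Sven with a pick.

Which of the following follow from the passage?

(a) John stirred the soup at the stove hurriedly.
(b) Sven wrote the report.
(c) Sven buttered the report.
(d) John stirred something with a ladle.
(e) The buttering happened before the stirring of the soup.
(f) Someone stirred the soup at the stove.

(a) Entailed — the original entails any weakening of itself; this just drops 'with a ladle'.
(b) Not entailed — 'was writing' is progressive on an accomplishment; it does not entail the completed 'wrote'.
(c) Not entailed — Sven buttered the chocolate, not the report; the report belongs to the writing event.
(d) Entailed — dropping 'hurriedly', 'at the stove' and generalizing the patient leaves a sub-description the original still satisfies.
(e) Entailed — the narrative places the buttering before the stirring.
(f) Entailed — every conjunct here is already in the original stirring event.

(a), (d), (e), (f)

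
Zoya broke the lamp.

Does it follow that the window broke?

Nothing is said about any window; only the lamp is affected.

no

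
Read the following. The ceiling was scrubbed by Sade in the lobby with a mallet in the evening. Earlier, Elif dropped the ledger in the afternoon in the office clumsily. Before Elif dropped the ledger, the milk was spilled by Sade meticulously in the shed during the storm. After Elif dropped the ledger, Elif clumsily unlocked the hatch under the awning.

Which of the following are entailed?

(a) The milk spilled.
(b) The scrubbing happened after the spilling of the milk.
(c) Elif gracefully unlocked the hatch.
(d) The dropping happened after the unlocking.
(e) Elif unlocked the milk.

(a), (b)

(a) Entailed — 'Sade spilled the milk' is causative; it entails the inchoative 'the milk spilled'.
(b) Entailed — the narrative places the spilling before the scrubbing.
(c) Not entailed — 'gracefully' adds a manner not in (and inconsistent with) the original.
(d) Not entailed — the narrative places the dropping before the unlocking, not after.
(e) Not entailed — Elif unlocked the hatch, not the milk; the milk belongs to the spilling event.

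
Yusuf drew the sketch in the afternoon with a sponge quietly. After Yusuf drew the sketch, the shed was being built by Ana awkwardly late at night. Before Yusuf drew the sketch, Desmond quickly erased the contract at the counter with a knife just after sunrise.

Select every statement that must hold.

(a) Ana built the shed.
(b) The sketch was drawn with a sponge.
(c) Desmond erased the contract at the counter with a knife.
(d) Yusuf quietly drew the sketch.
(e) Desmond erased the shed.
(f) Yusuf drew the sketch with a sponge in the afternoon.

(a) Not entailed — 'was building' is progressive on an accomplishment; it does not entail the completed 'built'.
(b) Entailed — the original entails any weakening of itself; this just drops 'quietly', 'in the afternoon' and generalizes the agent.
(c) Entailed — dropping 'just after sunrise', 'quickly' leaves a sub-description the original still satisfies.
(d) Entailed — the original entails any weakening of itself; this just drops 'in the afternoon', 'with a sponge'.
(e) Not entailed — Desmond erased the contract, not the shed; the shed belongs to the building event.
(f) Entailed — every conjunct here is already in the original drawing event.

(b), (c), (d), (f)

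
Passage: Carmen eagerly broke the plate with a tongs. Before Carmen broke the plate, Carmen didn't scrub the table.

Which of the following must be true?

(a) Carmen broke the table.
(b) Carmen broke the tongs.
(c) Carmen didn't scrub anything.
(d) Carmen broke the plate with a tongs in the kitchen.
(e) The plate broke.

(e)

(a) Not entailed — Carmen broke the plate, not the table; the table belongs to the scrubbing event.
(b) Not entailed — the tongs is the instrument, not what was broken.
(c) Not entailed — the original only denies this specific event; Carmen may have scrubbed something else.
(d) Not entailed — 'in the kitchen' adds information not in the original event.
(e) Entailed — 'Carmen broke the plate' is causative; it entails the inchoative 'the plate broke'.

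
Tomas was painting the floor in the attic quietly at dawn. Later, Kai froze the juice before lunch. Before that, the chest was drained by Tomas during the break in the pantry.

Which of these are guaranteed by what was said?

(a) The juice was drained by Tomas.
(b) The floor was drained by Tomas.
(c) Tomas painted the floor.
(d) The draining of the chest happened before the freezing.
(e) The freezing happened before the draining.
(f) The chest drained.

(d), (f)

(a) Not entailed — Tomas drained the chest, not the juice; the juice belongs to the freezing event.
(b) Not entailed — Tomas drained the chest, not the floor; the floor belongs to the painting event.
(c) Not entailed — 'was painting' is progressive on an accomplishment; it does not entail the completed 'painted'.
(d) Entailed — the narrative places the draining before the freezing.
(e) Not entailed — the narrative places the draining before the freezing, not after.
(f) Entailed — 'Tomas drained the chest' is causative; it entails the inchoative 'the chest drained'.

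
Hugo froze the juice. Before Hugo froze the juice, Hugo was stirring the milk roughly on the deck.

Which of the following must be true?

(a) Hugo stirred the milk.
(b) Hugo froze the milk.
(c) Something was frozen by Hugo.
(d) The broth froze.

(a) Entailed — 'stir' is an activity; 'was stirring' entails that some stirring happened, so 'stirred' holds.
(b) Not entailed — Hugo froze the juice, not the milk; the milk belongs to the stirring event.
(c) Entailed — generalizing the patient leaves a sub-description the original still satisfies.
(d) Not entailed — the juice is what froze, not the broth.

(a), (c)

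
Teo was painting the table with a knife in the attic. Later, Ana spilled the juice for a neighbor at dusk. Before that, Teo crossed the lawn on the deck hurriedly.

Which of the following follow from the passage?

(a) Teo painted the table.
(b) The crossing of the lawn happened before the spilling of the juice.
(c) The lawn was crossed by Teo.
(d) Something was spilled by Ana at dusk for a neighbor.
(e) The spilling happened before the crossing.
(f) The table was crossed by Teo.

(b), (c), (d)

(a) Not entailed — 'was painting' is progressive on an accomplishment; it does not entail the completed 'painted'.
(b) Entailed — the narrative places the crossing before the spilling.
(c) Entailed — the original entails any weakening of itself; this just drops 'hurriedly', 'on the deck'.
(d) Entailed — every conjunct here is already in the original spilling event.
(e) Not entailed — the narrative places the crossing before the spilling, not after.
(f) Not entailed — Teo crossed the lawn, not the table; the table belongs to the painting event.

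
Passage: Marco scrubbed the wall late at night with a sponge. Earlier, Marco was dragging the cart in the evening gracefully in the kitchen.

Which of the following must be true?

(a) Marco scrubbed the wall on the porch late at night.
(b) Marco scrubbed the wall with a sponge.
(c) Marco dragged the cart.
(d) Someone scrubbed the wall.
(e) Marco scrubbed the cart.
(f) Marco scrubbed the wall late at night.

(a) Not entailed — 'on the porch' adds information not in the original event.
(b) Entailed — this follows by dropping conjuncts from the scrubbing event's description.
(c) Entailed — 'drag' is an activity; 'was dragging' entails that some dragging happened, so 'dragged' holds.
(d) Entailed — the original entails any weakening of itself; this just drops 'with a sponge', 'late at night' and generalizes the agent.
(e) Not entailed — Marco scrubbed the wall, not the cart; the cart belongs to the dragging event.
(f) Entailed — every conjunct here is already in the original scrubbing event.

(b), (c), (d), (f)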